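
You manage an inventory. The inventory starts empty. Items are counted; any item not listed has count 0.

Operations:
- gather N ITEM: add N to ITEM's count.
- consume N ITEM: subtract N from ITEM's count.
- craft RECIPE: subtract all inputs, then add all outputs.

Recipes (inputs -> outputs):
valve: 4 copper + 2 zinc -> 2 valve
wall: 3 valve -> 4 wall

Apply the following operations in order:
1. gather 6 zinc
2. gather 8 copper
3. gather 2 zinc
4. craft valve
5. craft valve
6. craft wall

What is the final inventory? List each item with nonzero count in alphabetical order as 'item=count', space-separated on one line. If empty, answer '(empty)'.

Answer: valve=1 wall=4 zinc=4

Derivation:
After 1 (gather 6 zinc): zinc=6
After 2 (gather 8 copper): copper=8 zinc=6
After 3 (gather 2 zinc): copper=8 zinc=8
After 4 (craft valve): copper=4 valve=2 zinc=6
After 5 (craft valve): valve=4 zinc=4
After 6 (craft wall): valve=1 wall=4 zinc=4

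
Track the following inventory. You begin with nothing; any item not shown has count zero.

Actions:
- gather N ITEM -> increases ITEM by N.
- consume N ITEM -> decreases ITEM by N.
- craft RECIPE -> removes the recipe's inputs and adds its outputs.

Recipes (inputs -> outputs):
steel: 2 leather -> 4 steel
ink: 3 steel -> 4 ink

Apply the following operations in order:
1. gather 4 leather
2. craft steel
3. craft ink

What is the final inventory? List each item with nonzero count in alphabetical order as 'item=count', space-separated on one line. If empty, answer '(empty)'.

After 1 (gather 4 leather): leather=4
After 2 (craft steel): leather=2 steel=4
After 3 (craft ink): ink=4 leather=2 steel=1

Answer: ink=4 leather=2 steel=1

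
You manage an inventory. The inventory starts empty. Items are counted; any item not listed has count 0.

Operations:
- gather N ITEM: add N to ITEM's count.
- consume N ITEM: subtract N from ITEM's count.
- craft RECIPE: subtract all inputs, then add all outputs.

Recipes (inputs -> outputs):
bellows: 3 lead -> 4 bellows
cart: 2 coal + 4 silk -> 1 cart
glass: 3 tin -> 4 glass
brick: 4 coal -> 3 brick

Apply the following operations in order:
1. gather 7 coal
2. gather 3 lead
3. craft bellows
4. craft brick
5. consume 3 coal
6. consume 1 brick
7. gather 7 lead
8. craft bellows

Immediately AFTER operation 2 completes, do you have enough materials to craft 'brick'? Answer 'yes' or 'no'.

After 1 (gather 7 coal): coal=7
After 2 (gather 3 lead): coal=7 lead=3

Answer: yes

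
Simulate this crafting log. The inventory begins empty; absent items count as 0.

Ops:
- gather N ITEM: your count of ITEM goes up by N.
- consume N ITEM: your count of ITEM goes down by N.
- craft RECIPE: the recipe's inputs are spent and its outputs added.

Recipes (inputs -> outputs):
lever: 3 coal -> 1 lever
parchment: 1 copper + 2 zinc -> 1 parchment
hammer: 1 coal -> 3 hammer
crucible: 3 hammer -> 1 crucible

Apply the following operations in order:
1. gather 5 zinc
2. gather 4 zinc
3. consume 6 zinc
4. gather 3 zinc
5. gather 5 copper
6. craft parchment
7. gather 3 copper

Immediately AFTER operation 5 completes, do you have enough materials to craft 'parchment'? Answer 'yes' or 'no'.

After 1 (gather 5 zinc): zinc=5
After 2 (gather 4 zinc): zinc=9
After 3 (consume 6 zinc): zinc=3
After 4 (gather 3 zinc): zinc=6
After 5 (gather 5 copper): copper=5 zinc=6

Answer: yes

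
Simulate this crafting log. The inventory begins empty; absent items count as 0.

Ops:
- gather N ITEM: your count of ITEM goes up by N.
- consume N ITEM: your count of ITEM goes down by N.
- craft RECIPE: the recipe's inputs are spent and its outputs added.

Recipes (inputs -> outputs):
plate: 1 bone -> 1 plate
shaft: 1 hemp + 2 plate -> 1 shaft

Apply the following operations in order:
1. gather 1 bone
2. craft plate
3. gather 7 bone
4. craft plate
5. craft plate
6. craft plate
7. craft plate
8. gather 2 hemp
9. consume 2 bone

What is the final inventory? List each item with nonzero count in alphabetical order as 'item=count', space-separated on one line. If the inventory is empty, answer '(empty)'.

After 1 (gather 1 bone): bone=1
After 2 (craft plate): plate=1
After 3 (gather 7 bone): bone=7 plate=1
After 4 (craft plate): bone=6 plate=2
After 5 (craft plate): bone=5 plate=3
After 6 (craft plate): bone=4 plate=4
After 7 (craft plate): bone=3 plate=5
After 8 (gather 2 hemp): bone=3 hemp=2 plate=5
After 9 (consume 2 bone): bone=1 hemp=2 plate=5

Answer: bone=1 hemp=2 plate=5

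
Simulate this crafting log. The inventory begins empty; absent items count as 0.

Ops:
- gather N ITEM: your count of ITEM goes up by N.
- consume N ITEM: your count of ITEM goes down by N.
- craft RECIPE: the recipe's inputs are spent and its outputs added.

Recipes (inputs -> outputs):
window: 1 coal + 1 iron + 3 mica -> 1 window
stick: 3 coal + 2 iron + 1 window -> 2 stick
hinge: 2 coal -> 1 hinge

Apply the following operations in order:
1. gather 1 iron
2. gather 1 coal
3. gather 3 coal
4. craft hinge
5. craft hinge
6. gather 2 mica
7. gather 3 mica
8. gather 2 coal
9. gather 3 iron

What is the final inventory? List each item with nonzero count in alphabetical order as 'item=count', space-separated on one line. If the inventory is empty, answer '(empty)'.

After 1 (gather 1 iron): iron=1
After 2 (gather 1 coal): coal=1 iron=1
After 3 (gather 3 coal): coal=4 iron=1
After 4 (craft hinge): coal=2 hinge=1 iron=1
After 5 (craft hinge): hinge=2 iron=1
After 6 (gather 2 mica): hinge=2 iron=1 mica=2
After 7 (gather 3 mica): hinge=2 iron=1 mica=5
After 8 (gather 2 coal): coal=2 hinge=2 iron=1 mica=5
After 9 (gather 3 iron): coal=2 hinge=2 iron=4 mica=5

Answer: coal=2 hinge=2 iron=4 mica=5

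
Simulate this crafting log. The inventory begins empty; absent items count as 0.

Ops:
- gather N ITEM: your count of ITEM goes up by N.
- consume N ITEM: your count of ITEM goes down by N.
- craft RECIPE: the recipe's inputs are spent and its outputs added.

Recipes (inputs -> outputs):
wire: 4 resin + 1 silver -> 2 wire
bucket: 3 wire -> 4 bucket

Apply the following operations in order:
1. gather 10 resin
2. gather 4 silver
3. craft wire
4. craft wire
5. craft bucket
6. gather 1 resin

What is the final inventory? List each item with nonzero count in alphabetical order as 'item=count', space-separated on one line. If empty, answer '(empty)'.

After 1 (gather 10 resin): resin=10
After 2 (gather 4 silver): resin=10 silver=4
After 3 (craft wire): resin=6 silver=3 wire=2
After 4 (craft wire): resin=2 silver=2 wire=4
After 5 (craft bucket): bucket=4 resin=2 silver=2 wire=1
After 6 (gather 1 resin): bucket=4 resin=3 silver=2 wire=1

Answer: bucket=4 resin=3 silver=2 wire=1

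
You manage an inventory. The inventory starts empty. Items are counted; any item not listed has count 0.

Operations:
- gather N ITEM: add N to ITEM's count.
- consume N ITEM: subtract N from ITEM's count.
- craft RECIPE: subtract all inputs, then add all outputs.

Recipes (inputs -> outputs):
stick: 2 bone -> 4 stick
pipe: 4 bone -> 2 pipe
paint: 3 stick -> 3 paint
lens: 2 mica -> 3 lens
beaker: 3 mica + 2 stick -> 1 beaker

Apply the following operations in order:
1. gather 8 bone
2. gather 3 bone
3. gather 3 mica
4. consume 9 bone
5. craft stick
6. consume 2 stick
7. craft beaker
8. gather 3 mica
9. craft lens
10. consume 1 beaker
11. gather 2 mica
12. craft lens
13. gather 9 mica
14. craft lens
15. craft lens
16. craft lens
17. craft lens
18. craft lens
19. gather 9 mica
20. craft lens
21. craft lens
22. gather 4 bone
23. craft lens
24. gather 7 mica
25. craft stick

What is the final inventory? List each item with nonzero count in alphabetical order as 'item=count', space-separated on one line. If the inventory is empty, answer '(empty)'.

Answer: bone=2 lens=30 mica=10 stick=4

Derivation:
After 1 (gather 8 bone): bone=8
After 2 (gather 3 bone): bone=11
After 3 (gather 3 mica): bone=11 mica=3
After 4 (consume 9 bone): bone=2 mica=3
After 5 (craft stick): mica=3 stick=4
After 6 (consume 2 stick): mica=3 stick=2
After 7 (craft beaker): beaker=1
After 8 (gather 3 mica): beaker=1 mica=3
After 9 (craft lens): beaker=1 lens=3 mica=1
After 10 (consume 1 beaker): lens=3 mica=1
After 11 (gather 2 mica): lens=3 mica=3
After 12 (craft lens): lens=6 mica=1
After 13 (gather 9 mica): lens=6 mica=10
After 14 (craft lens): lens=9 mica=8
After 15 (craft lens): lens=12 mica=6
After 16 (craft lens): lens=15 mica=4
After 17 (craft lens): lens=18 mica=2
After 18 (craft lens): lens=21
After 19 (gather 9 mica): lens=21 mica=9
After 20 (craft lens): lens=24 mica=7
After 21 (craft lens): lens=27 mica=5
After 22 (gather 4 bone): bone=4 lens=27 mica=5
After 23 (craft lens): bone=4 lens=30 mica=3
After 24 (gather 7 mica): bone=4 lens=30 mica=10
After 25 (craft stick): bone=2 lens=30 mica=10 stick=4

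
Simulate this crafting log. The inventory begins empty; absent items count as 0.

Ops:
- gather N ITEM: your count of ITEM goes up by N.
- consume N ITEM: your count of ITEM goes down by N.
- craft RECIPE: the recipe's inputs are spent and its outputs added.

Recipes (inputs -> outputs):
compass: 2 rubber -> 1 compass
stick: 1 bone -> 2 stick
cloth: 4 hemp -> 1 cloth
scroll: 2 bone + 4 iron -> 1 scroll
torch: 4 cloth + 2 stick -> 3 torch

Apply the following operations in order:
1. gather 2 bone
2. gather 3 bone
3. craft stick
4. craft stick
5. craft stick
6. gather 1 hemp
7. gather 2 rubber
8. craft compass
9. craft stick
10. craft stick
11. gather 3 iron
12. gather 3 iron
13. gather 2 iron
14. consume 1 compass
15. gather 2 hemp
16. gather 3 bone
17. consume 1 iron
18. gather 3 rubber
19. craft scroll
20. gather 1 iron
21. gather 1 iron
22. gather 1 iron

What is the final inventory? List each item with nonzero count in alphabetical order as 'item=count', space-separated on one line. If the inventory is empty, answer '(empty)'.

After 1 (gather 2 bone): bone=2
After 2 (gather 3 bone): bone=5
After 3 (craft stick): bone=4 stick=2
After 4 (craft stick): bone=3 stick=4
After 5 (craft stick): bone=2 stick=6
After 6 (gather 1 hemp): bone=2 hemp=1 stick=6
After 7 (gather 2 rubber): bone=2 hemp=1 rubber=2 stick=6
After 8 (craft compass): bone=2 compass=1 hemp=1 stick=6
After 9 (craft stick): bone=1 compass=1 hemp=1 stick=8
After 10 (craft stick): compass=1 hemp=1 stick=10
After 11 (gather 3 iron): compass=1 hemp=1 iron=3 stick=10
After 12 (gather 3 iron): compass=1 hemp=1 iron=6 stick=10
After 13 (gather 2 iron): compass=1 hemp=1 iron=8 stick=10
After 14 (consume 1 compass): hemp=1 iron=8 stick=10
After 15 (gather 2 hemp): hemp=3 iron=8 stick=10
After 16 (gather 3 bone): bone=3 hemp=3 iron=8 stick=10
After 17 (consume 1 iron): bone=3 hemp=3 iron=7 stick=10
After 18 (gather 3 rubber): bone=3 hemp=3 iron=7 rubber=3 stick=10
After 19 (craft scroll): bone=1 hemp=3 iron=3 rubber=3 scroll=1 stick=10
After 20 (gather 1 iron): bone=1 hemp=3 iron=4 rubber=3 scroll=1 stick=10
After 21 (gather 1 iron): bone=1 hemp=3 iron=5 rubber=3 scroll=1 stick=10
After 22 (gather 1 iron): bone=1 hemp=3 iron=6 rubber=3 scroll=1 stick=10

Answer: bone=1 hemp=3 iron=6 rubber=3 scroll=1 stick=10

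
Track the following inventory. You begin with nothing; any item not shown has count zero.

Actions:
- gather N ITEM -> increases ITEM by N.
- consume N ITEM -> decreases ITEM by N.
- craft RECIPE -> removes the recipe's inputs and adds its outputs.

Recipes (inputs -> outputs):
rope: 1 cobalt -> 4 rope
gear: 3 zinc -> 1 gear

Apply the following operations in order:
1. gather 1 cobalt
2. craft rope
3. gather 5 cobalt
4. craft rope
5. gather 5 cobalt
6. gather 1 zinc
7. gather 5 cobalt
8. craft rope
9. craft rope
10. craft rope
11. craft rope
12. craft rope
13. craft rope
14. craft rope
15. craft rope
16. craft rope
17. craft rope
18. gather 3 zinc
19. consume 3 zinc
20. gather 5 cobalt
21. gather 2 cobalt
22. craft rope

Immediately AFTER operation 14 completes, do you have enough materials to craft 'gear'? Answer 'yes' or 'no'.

After 1 (gather 1 cobalt): cobalt=1
After 2 (craft rope): rope=4
After 3 (gather 5 cobalt): cobalt=5 rope=4
After 4 (craft rope): cobalt=4 rope=8
After 5 (gather 5 cobalt): cobalt=9 rope=8
After 6 (gather 1 zinc): cobalt=9 rope=8 zinc=1
After 7 (gather 5 cobalt): cobalt=14 rope=8 zinc=1
After 8 (craft rope): cobalt=13 rope=12 zinc=1
After 9 (craft rope): cobalt=12 rope=16 zinc=1
After 10 (craft rope): cobalt=11 rope=20 zinc=1
After 11 (craft rope): cobalt=10 rope=24 zinc=1
After 12 (craft rope): cobalt=9 rope=28 zinc=1
After 13 (craft rope): cobalt=8 rope=32 zinc=1
After 14 (craft rope): cobalt=7 rope=36 zinc=1

Answer: no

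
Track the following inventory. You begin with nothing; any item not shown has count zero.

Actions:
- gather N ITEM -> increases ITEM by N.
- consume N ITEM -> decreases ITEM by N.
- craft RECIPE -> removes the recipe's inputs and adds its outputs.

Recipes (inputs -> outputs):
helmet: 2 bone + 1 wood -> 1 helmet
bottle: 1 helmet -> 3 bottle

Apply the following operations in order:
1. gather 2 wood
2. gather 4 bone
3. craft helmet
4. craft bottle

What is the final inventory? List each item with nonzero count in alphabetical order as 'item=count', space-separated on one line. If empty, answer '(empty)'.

Answer: bone=2 bottle=3 wood=1

Derivation:
After 1 (gather 2 wood): wood=2
After 2 (gather 4 bone): bone=4 wood=2
After 3 (craft helmet): bone=2 helmet=1 wood=1
After 4 (craft bottle): bone=2 bottle=3 wood=1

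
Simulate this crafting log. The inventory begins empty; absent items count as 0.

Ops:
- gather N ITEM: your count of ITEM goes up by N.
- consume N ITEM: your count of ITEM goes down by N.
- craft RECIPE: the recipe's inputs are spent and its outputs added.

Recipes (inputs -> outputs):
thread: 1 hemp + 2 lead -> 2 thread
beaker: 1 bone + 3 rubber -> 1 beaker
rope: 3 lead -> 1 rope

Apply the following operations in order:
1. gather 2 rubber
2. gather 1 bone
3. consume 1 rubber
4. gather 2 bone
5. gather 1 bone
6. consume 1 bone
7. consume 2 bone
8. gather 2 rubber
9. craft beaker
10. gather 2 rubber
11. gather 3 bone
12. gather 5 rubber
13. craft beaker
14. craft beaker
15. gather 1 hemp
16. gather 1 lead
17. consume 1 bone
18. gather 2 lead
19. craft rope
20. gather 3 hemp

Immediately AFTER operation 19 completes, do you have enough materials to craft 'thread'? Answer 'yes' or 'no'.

After 1 (gather 2 rubber): rubber=2
After 2 (gather 1 bone): bone=1 rubber=2
After 3 (consume 1 rubber): bone=1 rubber=1
After 4 (gather 2 bone): bone=3 rubber=1
After 5 (gather 1 bone): bone=4 rubber=1
After 6 (consume 1 bone): bone=3 rubber=1
After 7 (consume 2 bone): bone=1 rubber=1
After 8 (gather 2 rubber): bone=1 rubber=3
After 9 (craft beaker): beaker=1
After 10 (gather 2 rubber): beaker=1 rubber=2
After 11 (gather 3 bone): beaker=1 bone=3 rubber=2
After 12 (gather 5 rubber): beaker=1 bone=3 rubber=7
After 13 (craft beaker): beaker=2 bone=2 rubber=4
After 14 (craft beaker): beaker=3 bone=1 rubber=1
After 15 (gather 1 hemp): beaker=3 bone=1 hemp=1 rubber=1
After 16 (gather 1 lead): beaker=3 bone=1 hemp=1 lead=1 rubber=1
After 17 (consume 1 bone): beaker=3 hemp=1 lead=1 rubber=1
After 18 (gather 2 lead): beaker=3 hemp=1 lead=3 rubber=1
After 19 (craft rope): beaker=3 hemp=1 rope=1 rubber=1

Answer: no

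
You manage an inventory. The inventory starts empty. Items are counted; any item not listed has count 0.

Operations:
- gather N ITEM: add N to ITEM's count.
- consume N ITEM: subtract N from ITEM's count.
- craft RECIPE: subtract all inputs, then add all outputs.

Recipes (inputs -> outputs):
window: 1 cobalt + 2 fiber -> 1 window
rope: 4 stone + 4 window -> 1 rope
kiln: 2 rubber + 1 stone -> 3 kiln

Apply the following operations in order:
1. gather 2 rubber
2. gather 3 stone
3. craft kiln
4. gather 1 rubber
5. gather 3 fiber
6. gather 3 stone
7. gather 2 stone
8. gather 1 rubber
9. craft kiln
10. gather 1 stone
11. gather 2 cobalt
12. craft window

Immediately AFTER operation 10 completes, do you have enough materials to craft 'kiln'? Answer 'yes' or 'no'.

Answer: no

Derivation:
After 1 (gather 2 rubber): rubber=2
After 2 (gather 3 stone): rubber=2 stone=3
After 3 (craft kiln): kiln=3 stone=2
After 4 (gather 1 rubber): kiln=3 rubber=1 stone=2
After 5 (gather 3 fiber): fiber=3 kiln=3 rubber=1 stone=2
After 6 (gather 3 stone): fiber=3 kiln=3 rubber=1 stone=5
After 7 (gather 2 stone): fiber=3 kiln=3 rubber=1 stone=7
After 8 (gather 1 rubber): fiber=3 kiln=3 rubber=2 stone=7
After 9 (craft kiln): fiber=3 kiln=6 stone=6
After 10 (gather 1 stone): fiber=3 kiln=6 stone=7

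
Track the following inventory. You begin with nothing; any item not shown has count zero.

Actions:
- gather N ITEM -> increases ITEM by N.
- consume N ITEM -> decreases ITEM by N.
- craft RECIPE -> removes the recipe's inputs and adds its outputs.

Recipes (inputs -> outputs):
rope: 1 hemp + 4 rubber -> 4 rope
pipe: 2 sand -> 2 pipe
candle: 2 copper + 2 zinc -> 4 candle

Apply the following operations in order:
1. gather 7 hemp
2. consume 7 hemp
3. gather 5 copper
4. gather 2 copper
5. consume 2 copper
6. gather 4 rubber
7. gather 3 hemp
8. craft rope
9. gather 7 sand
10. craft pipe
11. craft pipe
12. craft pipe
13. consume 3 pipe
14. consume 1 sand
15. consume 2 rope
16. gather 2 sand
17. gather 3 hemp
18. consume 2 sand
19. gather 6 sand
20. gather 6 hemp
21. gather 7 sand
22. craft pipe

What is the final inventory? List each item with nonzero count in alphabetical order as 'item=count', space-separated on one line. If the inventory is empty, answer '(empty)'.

Answer: copper=5 hemp=11 pipe=5 rope=2 sand=11

Derivation:
After 1 (gather 7 hemp): hemp=7
After 2 (consume 7 hemp): (empty)
After 3 (gather 5 copper): copper=5
After 4 (gather 2 copper): copper=7
After 5 (consume 2 copper): copper=5
After 6 (gather 4 rubber): copper=5 rubber=4
After 7 (gather 3 hemp): copper=5 hemp=3 rubber=4
After 8 (craft rope): copper=5 hemp=2 rope=4
After 9 (gather 7 sand): copper=5 hemp=2 rope=4 sand=7
After 10 (craft pipe): copper=5 hemp=2 pipe=2 rope=4 sand=5
After 11 (craft pipe): copper=5 hemp=2 pipe=4 rope=4 sand=3
After 12 (craft pipe): copper=5 hemp=2 pipe=6 rope=4 sand=1
After 13 (consume 3 pipe): copper=5 hemp=2 pipe=3 rope=4 sand=1
After 14 (consume 1 sand): copper=5 hemp=2 pipe=3 rope=4
After 15 (consume 2 rope): copper=5 hemp=2 pipe=3 rope=2
After 16 (gather 2 sand): copper=5 hemp=2 pipe=3 rope=2 sand=2
After 17 (gather 3 hemp): copper=5 hemp=5 pipe=3 rope=2 sand=2
After 18 (consume 2 sand): copper=5 hemp=5 pipe=3 rope=2
After 19 (gather 6 sand): copper=5 hemp=5 pipe=3 rope=2 sand=6
After 20 (gather 6 hemp): copper=5 hemp=11 pipe=3 rope=2 sand=6
After 21 (gather 7 sand): copper=5 hemp=11 pipe=3 rope=2 sand=13
After 22 (craft pipe): copper=5 hemp=11 pipe=5 rope=2 sand=11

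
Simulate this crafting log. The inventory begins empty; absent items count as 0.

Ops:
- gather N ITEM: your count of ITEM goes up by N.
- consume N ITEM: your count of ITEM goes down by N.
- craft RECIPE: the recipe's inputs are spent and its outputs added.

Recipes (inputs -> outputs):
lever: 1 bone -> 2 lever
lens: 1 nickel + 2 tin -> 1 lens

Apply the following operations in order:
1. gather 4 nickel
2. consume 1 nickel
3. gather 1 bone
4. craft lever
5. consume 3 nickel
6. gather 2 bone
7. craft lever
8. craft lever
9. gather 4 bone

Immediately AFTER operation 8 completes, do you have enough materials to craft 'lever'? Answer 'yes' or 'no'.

Answer: no

Derivation:
After 1 (gather 4 nickel): nickel=4
After 2 (consume 1 nickel): nickel=3
After 3 (gather 1 bone): bone=1 nickel=3
After 4 (craft lever): lever=2 nickel=3
After 5 (consume 3 nickel): lever=2
After 6 (gather 2 bone): bone=2 lever=2
After 7 (craft lever): bone=1 lever=4
After 8 (craft lever): lever=6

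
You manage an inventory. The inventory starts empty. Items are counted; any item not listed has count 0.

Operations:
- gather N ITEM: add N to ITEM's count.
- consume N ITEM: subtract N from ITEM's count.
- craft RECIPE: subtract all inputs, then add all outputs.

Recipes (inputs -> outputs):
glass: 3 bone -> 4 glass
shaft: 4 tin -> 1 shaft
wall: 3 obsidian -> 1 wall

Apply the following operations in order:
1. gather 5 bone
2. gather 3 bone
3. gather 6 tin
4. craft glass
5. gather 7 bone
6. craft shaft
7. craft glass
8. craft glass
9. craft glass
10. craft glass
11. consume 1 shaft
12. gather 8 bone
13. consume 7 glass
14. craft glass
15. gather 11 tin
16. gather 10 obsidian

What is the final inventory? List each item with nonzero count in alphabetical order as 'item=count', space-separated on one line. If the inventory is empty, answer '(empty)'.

After 1 (gather 5 bone): bone=5
After 2 (gather 3 bone): bone=8
After 3 (gather 6 tin): bone=8 tin=6
After 4 (craft glass): bone=5 glass=4 tin=6
After 5 (gather 7 bone): bone=12 glass=4 tin=6
After 6 (craft shaft): bone=12 glass=4 shaft=1 tin=2
After 7 (craft glass): bone=9 glass=8 shaft=1 tin=2
After 8 (craft glass): bone=6 glass=12 shaft=1 tin=2
After 9 (craft glass): bone=3 glass=16 shaft=1 tin=2
After 10 (craft glass): glass=20 shaft=1 tin=2
After 11 (consume 1 shaft): glass=20 tin=2
After 12 (gather 8 bone): bone=8 glass=20 tin=2
After 13 (consume 7 glass): bone=8 glass=13 tin=2
After 14 (craft glass): bone=5 glass=17 tin=2
After 15 (gather 11 tin): bone=5 glass=17 tin=13
After 16 (gather 10 obsidian): bone=5 glass=17 obsidian=10 tin=13

Answer: bone=5 glass=17 obsidian=10 tin=13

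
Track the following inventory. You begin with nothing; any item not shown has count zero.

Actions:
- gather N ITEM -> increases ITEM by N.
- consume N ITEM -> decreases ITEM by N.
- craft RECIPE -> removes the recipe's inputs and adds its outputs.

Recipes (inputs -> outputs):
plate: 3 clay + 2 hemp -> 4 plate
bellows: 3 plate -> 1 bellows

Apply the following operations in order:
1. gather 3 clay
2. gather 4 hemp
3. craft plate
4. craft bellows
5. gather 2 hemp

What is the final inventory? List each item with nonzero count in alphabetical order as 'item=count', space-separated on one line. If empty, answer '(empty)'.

Answer: bellows=1 hemp=4 plate=1

Derivation:
After 1 (gather 3 clay): clay=3
After 2 (gather 4 hemp): clay=3 hemp=4
After 3 (craft plate): hemp=2 plate=4
After 4 (craft bellows): bellows=1 hemp=2 plate=1
After 5 (gather 2 hemp): bellows=1 hemp=4 plate=1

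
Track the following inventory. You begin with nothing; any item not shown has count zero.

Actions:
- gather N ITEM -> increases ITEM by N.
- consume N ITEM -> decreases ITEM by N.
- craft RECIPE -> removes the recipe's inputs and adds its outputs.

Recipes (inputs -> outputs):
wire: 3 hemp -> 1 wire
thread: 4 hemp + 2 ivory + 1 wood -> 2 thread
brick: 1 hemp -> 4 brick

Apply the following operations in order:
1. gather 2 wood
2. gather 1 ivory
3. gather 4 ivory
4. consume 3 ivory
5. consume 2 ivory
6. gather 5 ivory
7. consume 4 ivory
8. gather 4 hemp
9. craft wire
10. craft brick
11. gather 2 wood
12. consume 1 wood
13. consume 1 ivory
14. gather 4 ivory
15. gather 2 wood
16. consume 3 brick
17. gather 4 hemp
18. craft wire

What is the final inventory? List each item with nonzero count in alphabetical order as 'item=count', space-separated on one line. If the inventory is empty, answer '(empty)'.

After 1 (gather 2 wood): wood=2
After 2 (gather 1 ivory): ivory=1 wood=2
After 3 (gather 4 ivory): ivory=5 wood=2
After 4 (consume 3 ivory): ivory=2 wood=2
After 5 (consume 2 ivory): wood=2
After 6 (gather 5 ivory): ivory=5 wood=2
After 7 (consume 4 ivory): ivory=1 wood=2
After 8 (gather 4 hemp): hemp=4 ivory=1 wood=2
After 9 (craft wire): hemp=1 ivory=1 wire=1 wood=2
After 10 (craft brick): brick=4 ivory=1 wire=1 wood=2
After 11 (gather 2 wood): brick=4 ivory=1 wire=1 wood=4
After 12 (consume 1 wood): brick=4 ivory=1 wire=1 wood=3
After 13 (consume 1 ivory): brick=4 wire=1 wood=3
After 14 (gather 4 ivory): brick=4 ivory=4 wire=1 wood=3
After 15 (gather 2 wood): brick=4 ivory=4 wire=1 wood=5
After 16 (consume 3 brick): brick=1 ivory=4 wire=1 wood=5
After 17 (gather 4 hemp): brick=1 hemp=4 ivory=4 wire=1 wood=5
After 18 (craft wire): brick=1 hemp=1 ivory=4 wire=2 wood=5

Answer: brick=1 hemp=1 ivory=4 wire=2 wood=5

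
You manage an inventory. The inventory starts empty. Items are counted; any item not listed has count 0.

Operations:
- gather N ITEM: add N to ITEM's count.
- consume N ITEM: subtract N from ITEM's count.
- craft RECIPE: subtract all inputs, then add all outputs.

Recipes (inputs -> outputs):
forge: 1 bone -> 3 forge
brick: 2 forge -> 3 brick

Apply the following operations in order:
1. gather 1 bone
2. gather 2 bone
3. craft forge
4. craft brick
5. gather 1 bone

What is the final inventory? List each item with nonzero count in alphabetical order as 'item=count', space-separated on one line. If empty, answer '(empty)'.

After 1 (gather 1 bone): bone=1
After 2 (gather 2 bone): bone=3
After 3 (craft forge): bone=2 forge=3
After 4 (craft brick): bone=2 brick=3 forge=1
After 5 (gather 1 bone): bone=3 brick=3 forge=1

Answer: bone=3 brick=3 forge=1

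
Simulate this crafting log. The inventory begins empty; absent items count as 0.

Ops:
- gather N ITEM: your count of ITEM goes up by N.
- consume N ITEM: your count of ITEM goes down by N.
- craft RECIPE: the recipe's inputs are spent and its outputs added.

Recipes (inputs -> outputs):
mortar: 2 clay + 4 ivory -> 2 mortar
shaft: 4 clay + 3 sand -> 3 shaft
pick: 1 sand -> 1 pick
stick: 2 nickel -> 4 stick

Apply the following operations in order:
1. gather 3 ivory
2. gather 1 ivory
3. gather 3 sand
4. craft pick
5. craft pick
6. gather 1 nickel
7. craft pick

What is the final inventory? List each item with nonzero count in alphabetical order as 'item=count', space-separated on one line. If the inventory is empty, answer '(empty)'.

After 1 (gather 3 ivory): ivory=3
After 2 (gather 1 ivory): ivory=4
After 3 (gather 3 sand): ivory=4 sand=3
After 4 (craft pick): ivory=4 pick=1 sand=2
After 5 (craft pick): ivory=4 pick=2 sand=1
After 6 (gather 1 nickel): ivory=4 nickel=1 pick=2 sand=1
After 7 (craft pick): ivory=4 nickel=1 pick=3

Answer: ivory=4 nickel=1 pick=3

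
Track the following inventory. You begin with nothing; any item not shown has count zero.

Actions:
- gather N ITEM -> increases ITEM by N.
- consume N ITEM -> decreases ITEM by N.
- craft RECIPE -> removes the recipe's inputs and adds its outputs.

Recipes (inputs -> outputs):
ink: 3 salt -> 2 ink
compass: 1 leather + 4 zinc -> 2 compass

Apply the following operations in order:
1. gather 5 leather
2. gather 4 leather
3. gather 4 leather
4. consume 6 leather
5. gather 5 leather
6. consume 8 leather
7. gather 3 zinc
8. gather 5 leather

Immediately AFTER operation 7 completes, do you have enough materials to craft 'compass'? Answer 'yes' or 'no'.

Answer: no

Derivation:
After 1 (gather 5 leather): leather=5
After 2 (gather 4 leather): leather=9
After 3 (gather 4 leather): leather=13
After 4 (consume 6 leather): leather=7
After 5 (gather 5 leather): leather=12
After 6 (consume 8 leather): leather=4
After 7 (gather 3 zinc): leather=4 zinc=3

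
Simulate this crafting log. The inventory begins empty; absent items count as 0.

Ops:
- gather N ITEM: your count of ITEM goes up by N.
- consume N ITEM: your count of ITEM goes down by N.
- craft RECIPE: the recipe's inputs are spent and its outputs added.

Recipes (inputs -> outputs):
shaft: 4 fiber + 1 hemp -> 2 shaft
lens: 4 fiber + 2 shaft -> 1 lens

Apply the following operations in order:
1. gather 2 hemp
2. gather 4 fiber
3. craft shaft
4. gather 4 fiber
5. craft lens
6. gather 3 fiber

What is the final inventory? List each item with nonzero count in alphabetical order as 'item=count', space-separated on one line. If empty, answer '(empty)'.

Answer: fiber=3 hemp=1 lens=1

Derivation:
After 1 (gather 2 hemp): hemp=2
After 2 (gather 4 fiber): fiber=4 hemp=2
After 3 (craft shaft): hemp=1 shaft=2
After 4 (gather 4 fiber): fiber=4 hemp=1 shaft=2
After 5 (craft lens): hemp=1 lens=1
After 6 (gather 3 fiber): fiber=3 hemp=1 lens=1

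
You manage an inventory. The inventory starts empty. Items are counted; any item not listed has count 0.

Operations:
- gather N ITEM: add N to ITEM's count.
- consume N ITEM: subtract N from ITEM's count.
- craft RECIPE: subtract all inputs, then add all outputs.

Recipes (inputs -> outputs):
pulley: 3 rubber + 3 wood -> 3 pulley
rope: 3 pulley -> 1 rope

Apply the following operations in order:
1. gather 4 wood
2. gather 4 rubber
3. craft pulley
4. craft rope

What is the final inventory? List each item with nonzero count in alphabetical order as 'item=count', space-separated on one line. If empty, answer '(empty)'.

After 1 (gather 4 wood): wood=4
After 2 (gather 4 rubber): rubber=4 wood=4
After 3 (craft pulley): pulley=3 rubber=1 wood=1
After 4 (craft rope): rope=1 rubber=1 wood=1

Answer: rope=1 rubber=1 wood=1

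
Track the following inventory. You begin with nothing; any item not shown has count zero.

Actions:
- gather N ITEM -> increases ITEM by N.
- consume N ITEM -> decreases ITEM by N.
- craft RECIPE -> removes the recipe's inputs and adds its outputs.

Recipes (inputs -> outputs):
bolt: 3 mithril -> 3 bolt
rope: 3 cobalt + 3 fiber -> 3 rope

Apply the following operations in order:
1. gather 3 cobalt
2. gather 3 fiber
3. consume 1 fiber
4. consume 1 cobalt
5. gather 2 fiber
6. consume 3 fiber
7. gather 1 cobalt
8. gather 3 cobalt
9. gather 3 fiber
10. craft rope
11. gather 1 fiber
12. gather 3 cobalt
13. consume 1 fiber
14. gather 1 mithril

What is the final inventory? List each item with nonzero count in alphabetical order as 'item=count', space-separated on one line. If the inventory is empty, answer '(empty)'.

After 1 (gather 3 cobalt): cobalt=3
After 2 (gather 3 fiber): cobalt=3 fiber=3
After 3 (consume 1 fiber): cobalt=3 fiber=2
After 4 (consume 1 cobalt): cobalt=2 fiber=2
After 5 (gather 2 fiber): cobalt=2 fiber=4
After 6 (consume 3 fiber): cobalt=2 fiber=1
After 7 (gather 1 cobalt): cobalt=3 fiber=1
After 8 (gather 3 cobalt): cobalt=6 fiber=1
After 9 (gather 3 fiber): cobalt=6 fiber=4
After 10 (craft rope): cobalt=3 fiber=1 rope=3
After 11 (gather 1 fiber): cobalt=3 fiber=2 rope=3
After 12 (gather 3 cobalt): cobalt=6 fiber=2 rope=3
After 13 (consume 1 fiber): cobalt=6 fiber=1 rope=3
After 14 (gather 1 mithril): cobalt=6 fiber=1 mithril=1 rope=3

Answer: cobalt=6 fiber=1 mithril=1 rope=3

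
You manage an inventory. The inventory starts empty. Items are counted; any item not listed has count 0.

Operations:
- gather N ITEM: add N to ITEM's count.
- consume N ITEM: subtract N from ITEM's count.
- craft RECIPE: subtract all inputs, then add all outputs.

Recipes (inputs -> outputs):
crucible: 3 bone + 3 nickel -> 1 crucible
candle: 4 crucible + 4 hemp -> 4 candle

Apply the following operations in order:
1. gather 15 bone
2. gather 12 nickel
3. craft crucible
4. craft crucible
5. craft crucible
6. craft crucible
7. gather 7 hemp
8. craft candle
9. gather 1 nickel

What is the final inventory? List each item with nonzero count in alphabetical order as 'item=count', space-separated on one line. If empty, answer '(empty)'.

Answer: bone=3 candle=4 hemp=3 nickel=1

Derivation:
After 1 (gather 15 bone): bone=15
After 2 (gather 12 nickel): bone=15 nickel=12
After 3 (craft crucible): bone=12 crucible=1 nickel=9
After 4 (craft crucible): bone=9 crucible=2 nickel=6
After 5 (craft crucible): bone=6 crucible=3 nickel=3
After 6 (craft crucible): bone=3 crucible=4
After 7 (gather 7 hemp): bone=3 crucible=4 hemp=7
After 8 (craft candle): bone=3 candle=4 hemp=3
After 9 (gather 1 nickel): bone=3 candle=4 hemp=3 nickel=1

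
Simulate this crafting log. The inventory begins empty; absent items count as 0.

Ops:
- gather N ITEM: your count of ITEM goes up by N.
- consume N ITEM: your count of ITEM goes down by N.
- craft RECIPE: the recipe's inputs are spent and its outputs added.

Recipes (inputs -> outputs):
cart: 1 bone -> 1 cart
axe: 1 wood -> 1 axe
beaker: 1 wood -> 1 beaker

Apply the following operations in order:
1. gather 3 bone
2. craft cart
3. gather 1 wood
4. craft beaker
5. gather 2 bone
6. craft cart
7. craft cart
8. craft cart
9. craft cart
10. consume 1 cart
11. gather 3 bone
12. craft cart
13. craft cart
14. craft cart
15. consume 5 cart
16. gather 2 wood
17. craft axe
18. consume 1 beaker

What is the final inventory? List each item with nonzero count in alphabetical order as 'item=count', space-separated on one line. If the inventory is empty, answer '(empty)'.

After 1 (gather 3 bone): bone=3
After 2 (craft cart): bone=2 cart=1
After 3 (gather 1 wood): bone=2 cart=1 wood=1
After 4 (craft beaker): beaker=1 bone=2 cart=1
After 5 (gather 2 bone): beaker=1 bone=4 cart=1
After 6 (craft cart): beaker=1 bone=3 cart=2
After 7 (craft cart): beaker=1 bone=2 cart=3
After 8 (craft cart): beaker=1 bone=1 cart=4
After 9 (craft cart): beaker=1 cart=5
After 10 (consume 1 cart): beaker=1 cart=4
After 11 (gather 3 bone): beaker=1 bone=3 cart=4
After 12 (craft cart): beaker=1 bone=2 cart=5
After 13 (craft cart): beaker=1 bone=1 cart=6
After 14 (craft cart): beaker=1 cart=7
After 15 (consume 5 cart): beaker=1 cart=2
After 16 (gather 2 wood): beaker=1 cart=2 wood=2
After 17 (craft axe): axe=1 beaker=1 cart=2 wood=1
After 18 (consume 1 beaker): axe=1 cart=2 wood=1

Answer: axe=1 cart=2 wood=1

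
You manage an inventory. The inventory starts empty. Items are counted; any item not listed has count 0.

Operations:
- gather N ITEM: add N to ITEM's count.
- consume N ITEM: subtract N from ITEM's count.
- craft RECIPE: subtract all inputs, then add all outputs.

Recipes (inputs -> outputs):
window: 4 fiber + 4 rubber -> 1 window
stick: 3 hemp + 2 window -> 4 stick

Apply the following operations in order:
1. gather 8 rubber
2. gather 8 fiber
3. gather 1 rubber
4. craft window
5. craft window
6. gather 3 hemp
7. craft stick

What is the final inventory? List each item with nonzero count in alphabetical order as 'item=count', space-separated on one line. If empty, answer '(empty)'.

Answer: rubber=1 stick=4

Derivation:
After 1 (gather 8 rubber): rubber=8
After 2 (gather 8 fiber): fiber=8 rubber=8
After 3 (gather 1 rubber): fiber=8 rubber=9
After 4 (craft window): fiber=4 rubber=5 window=1
After 5 (craft window): rubber=1 window=2
After 6 (gather 3 hemp): hemp=3 rubber=1 window=2
After 7 (craft stick): rubber=1 stick=4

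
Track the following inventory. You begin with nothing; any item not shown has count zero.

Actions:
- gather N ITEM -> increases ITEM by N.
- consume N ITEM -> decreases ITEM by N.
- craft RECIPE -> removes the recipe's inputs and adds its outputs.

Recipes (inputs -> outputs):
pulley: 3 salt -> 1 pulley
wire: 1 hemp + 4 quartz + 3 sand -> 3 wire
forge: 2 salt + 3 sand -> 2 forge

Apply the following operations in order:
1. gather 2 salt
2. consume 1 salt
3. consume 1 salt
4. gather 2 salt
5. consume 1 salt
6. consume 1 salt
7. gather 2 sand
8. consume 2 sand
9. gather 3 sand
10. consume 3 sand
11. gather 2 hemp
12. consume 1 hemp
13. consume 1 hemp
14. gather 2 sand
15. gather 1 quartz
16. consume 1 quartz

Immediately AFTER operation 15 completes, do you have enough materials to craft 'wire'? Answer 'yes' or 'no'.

Answer: no

Derivation:
After 1 (gather 2 salt): salt=2
After 2 (consume 1 salt): salt=1
After 3 (consume 1 salt): (empty)
After 4 (gather 2 salt): salt=2
After 5 (consume 1 salt): salt=1
After 6 (consume 1 salt): (empty)
After 7 (gather 2 sand): sand=2
After 8 (consume 2 sand): (empty)
After 9 (gather 3 sand): sand=3
After 10 (consume 3 sand): (empty)
After 11 (gather 2 hemp): hemp=2
After 12 (consume 1 hemp): hemp=1
After 13 (consume 1 hemp): (empty)
After 14 (gather 2 sand): sand=2
After 15 (gather 1 quartz): quartz=1 sand=2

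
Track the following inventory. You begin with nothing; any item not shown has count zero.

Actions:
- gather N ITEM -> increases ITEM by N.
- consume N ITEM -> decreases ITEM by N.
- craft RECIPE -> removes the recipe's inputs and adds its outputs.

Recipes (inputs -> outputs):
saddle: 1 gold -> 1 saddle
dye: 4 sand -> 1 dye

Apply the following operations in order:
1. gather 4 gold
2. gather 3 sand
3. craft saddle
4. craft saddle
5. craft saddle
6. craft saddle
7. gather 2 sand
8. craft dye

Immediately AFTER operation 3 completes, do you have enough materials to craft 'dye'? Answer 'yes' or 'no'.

After 1 (gather 4 gold): gold=4
After 2 (gather 3 sand): gold=4 sand=3
After 3 (craft saddle): gold=3 saddle=1 sand=3

Answer: no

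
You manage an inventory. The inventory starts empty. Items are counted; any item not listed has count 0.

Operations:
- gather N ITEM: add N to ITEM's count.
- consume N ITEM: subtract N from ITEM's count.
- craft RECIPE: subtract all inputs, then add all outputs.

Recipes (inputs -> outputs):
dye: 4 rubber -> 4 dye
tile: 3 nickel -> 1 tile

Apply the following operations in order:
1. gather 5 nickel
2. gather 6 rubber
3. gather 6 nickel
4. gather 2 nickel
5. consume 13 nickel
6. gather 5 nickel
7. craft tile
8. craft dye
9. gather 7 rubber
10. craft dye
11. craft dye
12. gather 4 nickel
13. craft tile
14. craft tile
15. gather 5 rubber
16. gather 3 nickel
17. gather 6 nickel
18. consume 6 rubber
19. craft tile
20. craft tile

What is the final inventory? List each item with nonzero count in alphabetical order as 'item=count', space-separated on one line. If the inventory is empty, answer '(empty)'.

Answer: dye=12 nickel=3 tile=5

Derivation:
After 1 (gather 5 nickel): nickel=5
After 2 (gather 6 rubber): nickel=5 rubber=6
After 3 (gather 6 nickel): nickel=11 rubber=6
After 4 (gather 2 nickel): nickel=13 rubber=6
After 5 (consume 13 nickel): rubber=6
After 6 (gather 5 nickel): nickel=5 rubber=6
After 7 (craft tile): nickel=2 rubber=6 tile=1
After 8 (craft dye): dye=4 nickel=2 rubber=2 tile=1
After 9 (gather 7 rubber): dye=4 nickel=2 rubber=9 tile=1
After 10 (craft dye): dye=8 nickel=2 rubber=5 tile=1
After 11 (craft dye): dye=12 nickel=2 rubber=1 tile=1
After 12 (gather 4 nickel): dye=12 nickel=6 rubber=1 tile=1
After 13 (craft tile): dye=12 nickel=3 rubber=1 tile=2
After 14 (craft tile): dye=12 rubber=1 tile=3
After 15 (gather 5 rubber): dye=12 rubber=6 tile=3
After 16 (gather 3 nickel): dye=12 nickel=3 rubber=6 tile=3
After 17 (gather 6 nickel): dye=12 nickel=9 rubber=6 tile=3
After 18 (consume 6 rubber): dye=12 nickel=9 tile=3
After 19 (craft tile): dye=12 nickel=6 tile=4
After 20 (craft tile): dye=12 nickel=3 tile=5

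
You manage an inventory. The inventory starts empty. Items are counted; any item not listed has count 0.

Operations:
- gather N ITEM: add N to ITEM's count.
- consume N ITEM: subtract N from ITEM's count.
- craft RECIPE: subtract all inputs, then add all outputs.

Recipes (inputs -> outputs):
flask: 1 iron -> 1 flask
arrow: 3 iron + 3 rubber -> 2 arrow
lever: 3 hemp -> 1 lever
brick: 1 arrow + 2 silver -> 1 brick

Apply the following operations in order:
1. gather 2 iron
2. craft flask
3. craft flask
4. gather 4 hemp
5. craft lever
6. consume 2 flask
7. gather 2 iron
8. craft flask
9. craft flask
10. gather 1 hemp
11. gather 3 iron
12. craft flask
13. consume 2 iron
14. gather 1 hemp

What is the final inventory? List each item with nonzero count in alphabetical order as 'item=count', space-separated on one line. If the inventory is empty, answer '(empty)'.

Answer: flask=3 hemp=3 lever=1

Derivation:
After 1 (gather 2 iron): iron=2
After 2 (craft flask): flask=1 iron=1
After 3 (craft flask): flask=2
After 4 (gather 4 hemp): flask=2 hemp=4
After 5 (craft lever): flask=2 hemp=1 lever=1
After 6 (consume 2 flask): hemp=1 lever=1
After 7 (gather 2 iron): hemp=1 iron=2 lever=1
After 8 (craft flask): flask=1 hemp=1 iron=1 lever=1
After 9 (craft flask): flask=2 hemp=1 lever=1
After 10 (gather 1 hemp): flask=2 hemp=2 lever=1
After 11 (gather 3 iron): flask=2 hemp=2 iron=3 lever=1
After 12 (craft flask): flask=3 hemp=2 iron=2 lever=1
After 13 (consume 2 iron): flask=3 hemp=2 lever=1
After 14 (gather 1 hemp): flask=3 hemp=3 lever=1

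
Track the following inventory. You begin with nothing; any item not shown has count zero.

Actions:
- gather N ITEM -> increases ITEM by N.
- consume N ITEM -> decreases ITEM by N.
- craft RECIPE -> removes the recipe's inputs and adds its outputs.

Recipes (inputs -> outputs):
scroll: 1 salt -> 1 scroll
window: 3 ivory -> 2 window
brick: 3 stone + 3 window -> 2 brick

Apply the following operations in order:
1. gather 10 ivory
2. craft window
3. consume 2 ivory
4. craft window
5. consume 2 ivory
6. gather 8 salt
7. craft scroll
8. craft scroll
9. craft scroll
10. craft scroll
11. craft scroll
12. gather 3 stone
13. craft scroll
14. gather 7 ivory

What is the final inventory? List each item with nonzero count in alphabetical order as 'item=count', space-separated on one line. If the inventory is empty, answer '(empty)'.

Answer: ivory=7 salt=2 scroll=6 stone=3 window=4

Derivation:
After 1 (gather 10 ivory): ivory=10
After 2 (craft window): ivory=7 window=2
After 3 (consume 2 ivory): ivory=5 window=2
After 4 (craft window): ivory=2 window=4
After 5 (consume 2 ivory): window=4
After 6 (gather 8 salt): salt=8 window=4
After 7 (craft scroll): salt=7 scroll=1 window=4
After 8 (craft scroll): salt=6 scroll=2 window=4
After 9 (craft scroll): salt=5 scroll=3 window=4
After 10 (craft scroll): salt=4 scroll=4 window=4
After 11 (craft scroll): salt=3 scroll=5 window=4
After 12 (gather 3 stone): salt=3 scroll=5 stone=3 window=4
After 13 (craft scroll): salt=2 scroll=6 stone=3 window=4
After 14 (gather 7 ivory): ivory=7 salt=2 scroll=6 stone=3 window=4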